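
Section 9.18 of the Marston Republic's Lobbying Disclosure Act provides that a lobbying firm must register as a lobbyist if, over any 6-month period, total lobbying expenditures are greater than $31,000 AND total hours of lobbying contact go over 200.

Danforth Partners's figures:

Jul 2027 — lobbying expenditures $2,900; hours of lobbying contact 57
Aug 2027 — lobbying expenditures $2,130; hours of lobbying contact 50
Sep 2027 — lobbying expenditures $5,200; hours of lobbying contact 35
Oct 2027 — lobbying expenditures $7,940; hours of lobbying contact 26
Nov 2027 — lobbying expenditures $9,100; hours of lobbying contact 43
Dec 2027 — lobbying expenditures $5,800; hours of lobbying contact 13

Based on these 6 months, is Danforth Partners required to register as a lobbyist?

Yes

Total lobbying expenditures: $2,900 + $2,130 + $5,200 + $7,940 + $9,100 + $5,800 = $33,070 (> $31,000).
Total hours of lobbying contact: 57 + 50 + 35 + 26 + 43 + 13 = 224 (> 200).
The test is 'and': both thresholds are exceeded.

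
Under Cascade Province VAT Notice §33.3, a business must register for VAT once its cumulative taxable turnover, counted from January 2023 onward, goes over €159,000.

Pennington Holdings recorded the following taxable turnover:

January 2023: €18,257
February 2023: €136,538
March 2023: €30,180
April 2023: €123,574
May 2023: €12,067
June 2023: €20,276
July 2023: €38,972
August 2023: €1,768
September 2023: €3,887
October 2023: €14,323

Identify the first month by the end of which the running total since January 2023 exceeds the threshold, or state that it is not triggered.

Through January 2023: €18,257
Through February 2023: €154,795
Through March 2023: €184,975 ← exceeds threshold

March 2023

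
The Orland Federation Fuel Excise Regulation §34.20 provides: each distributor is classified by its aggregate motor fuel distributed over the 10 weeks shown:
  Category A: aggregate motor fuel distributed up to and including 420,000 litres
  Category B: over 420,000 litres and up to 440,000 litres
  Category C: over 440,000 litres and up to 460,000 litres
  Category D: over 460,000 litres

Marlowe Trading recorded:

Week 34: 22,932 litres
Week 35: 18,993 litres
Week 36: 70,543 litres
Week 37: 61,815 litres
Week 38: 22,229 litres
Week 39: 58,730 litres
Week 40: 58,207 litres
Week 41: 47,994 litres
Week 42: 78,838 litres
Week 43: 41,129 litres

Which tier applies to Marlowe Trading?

Category D

Aggregate motor fuel distributed: 22,932 litres + 18,993 litres + 70,543 litres + 61,815 litres + 22,229 litres + 58,730 litres + 58,207 litres + 47,994 litres + 78,838 litres + 41,129 litres = 481,410 litres.
481,410 litres > 460,000 litres, so Category D applies.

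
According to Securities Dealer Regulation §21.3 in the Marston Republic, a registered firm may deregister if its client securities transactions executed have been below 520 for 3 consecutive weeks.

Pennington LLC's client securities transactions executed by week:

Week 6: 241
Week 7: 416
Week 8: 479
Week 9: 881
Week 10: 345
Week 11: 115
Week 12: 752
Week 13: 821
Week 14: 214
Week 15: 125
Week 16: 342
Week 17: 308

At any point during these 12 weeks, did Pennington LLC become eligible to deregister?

Yes

Weeks below 520: Week 6, Week 7, Week 8, Week 10, Week 11, Week 14, Week 15, Week 16, Week 17.
Longest run of consecutive weeks below the threshold: 4.
4 ≥ 3, so Pennington LLC became eligible.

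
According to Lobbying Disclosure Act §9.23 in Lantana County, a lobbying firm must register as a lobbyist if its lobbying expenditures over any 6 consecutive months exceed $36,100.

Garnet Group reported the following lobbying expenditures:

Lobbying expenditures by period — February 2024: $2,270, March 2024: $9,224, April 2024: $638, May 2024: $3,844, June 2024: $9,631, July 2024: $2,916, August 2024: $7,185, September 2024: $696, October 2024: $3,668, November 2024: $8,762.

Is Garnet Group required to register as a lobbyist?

February 2024–July 2024: $2,270 + $9,224 + $638 + $3,844 + $9,631 + $2,916 = $28,523 (under)
March 2024–August 2024: $9,224 + $638 + $3,844 + $9,631 + $2,916 + $7,185 = $33,438 (under)
April 2024–September 2024: $638 + $3,844 + $9,631 + $2,916 + $7,185 + $696 = $24,910 (under)
May 2024–October 2024: $3,844 + $9,631 + $2,916 + $7,185 + $696 + $3,668 = $27,940 (under)
June 2024–November 2024: $9,631 + $2,916 + $7,185 + $696 + $3,668 + $8,762 = $32,858 (under)
No window exceeds $36,100.

No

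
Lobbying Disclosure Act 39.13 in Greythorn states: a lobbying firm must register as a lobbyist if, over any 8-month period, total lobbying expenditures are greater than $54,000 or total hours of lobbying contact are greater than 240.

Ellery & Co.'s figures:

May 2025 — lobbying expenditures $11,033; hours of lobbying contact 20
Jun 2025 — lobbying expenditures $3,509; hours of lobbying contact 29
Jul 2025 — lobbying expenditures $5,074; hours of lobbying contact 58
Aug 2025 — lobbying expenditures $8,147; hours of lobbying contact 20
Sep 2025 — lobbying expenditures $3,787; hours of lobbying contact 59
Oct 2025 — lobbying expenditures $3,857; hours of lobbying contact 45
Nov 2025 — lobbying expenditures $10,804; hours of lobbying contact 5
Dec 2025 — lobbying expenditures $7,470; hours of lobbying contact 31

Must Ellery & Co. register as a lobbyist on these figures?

Yes

Total lobbying expenditures: $11,033 + $3,509 + $5,074 + $8,147 + $3,787 + $3,857 + $10,804 + $7,470 = $53,681 (≤ $54,000).
Total hours of lobbying contact: 20 + 29 + 58 + 20 + 59 + 45 + 5 + 31 = 267 (> 240).
The test is 'or': at least one threshold is exceeded.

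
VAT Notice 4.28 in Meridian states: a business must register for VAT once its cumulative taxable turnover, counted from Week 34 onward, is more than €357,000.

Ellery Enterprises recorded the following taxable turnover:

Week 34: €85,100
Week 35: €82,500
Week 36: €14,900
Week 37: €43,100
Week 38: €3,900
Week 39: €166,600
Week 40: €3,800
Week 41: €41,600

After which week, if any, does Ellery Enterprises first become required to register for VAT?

Week 39

Through Week 34: €85,100
Through Week 35: €167,600
Through Week 36: €182,500
Through Week 37: €225,600
Through Week 38: €229,500
Through Week 39: €396,100 ← exceeds threshold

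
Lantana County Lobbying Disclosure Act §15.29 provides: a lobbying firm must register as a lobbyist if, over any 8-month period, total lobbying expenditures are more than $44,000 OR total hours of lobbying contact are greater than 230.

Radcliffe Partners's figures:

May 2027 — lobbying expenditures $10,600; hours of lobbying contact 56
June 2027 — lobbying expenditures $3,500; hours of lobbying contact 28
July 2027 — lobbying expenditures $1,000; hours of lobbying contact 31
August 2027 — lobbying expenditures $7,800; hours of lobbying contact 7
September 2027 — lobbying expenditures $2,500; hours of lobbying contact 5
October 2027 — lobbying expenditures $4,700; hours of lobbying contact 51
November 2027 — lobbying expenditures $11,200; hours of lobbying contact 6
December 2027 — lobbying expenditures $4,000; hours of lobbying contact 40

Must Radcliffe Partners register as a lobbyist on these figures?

Total lobbying expenditures: $10,600 + $3,500 + $1,000 + $7,800 + $2,500 + $4,700 + $11,200 + $4,000 = $45,300 (> $44,000).
Total hours of lobbying contact: 56 + 28 + 31 + 7 + 5 + 51 + 6 + 40 = 224 (≤ 230).
The test is 'or': at least one threshold is exceeded.

Yes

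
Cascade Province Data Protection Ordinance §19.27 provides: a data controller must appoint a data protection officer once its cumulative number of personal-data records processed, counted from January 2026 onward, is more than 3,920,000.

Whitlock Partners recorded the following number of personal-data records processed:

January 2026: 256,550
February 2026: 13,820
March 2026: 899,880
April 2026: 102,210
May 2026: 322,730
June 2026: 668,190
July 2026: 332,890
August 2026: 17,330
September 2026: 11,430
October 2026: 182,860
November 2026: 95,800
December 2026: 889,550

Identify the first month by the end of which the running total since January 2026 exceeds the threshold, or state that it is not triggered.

Not triggered

Through January 2026: 256,550
Through February 2026: 270,370
Through March 2026: 1,170,250
Through April 2026: 1,272,460
Through May 2026: 1,595,190
Through June 2026: 2,263,380
Through July 2026: 2,596,270
Through August 2026: 2,613,600
Through September 2026: 2,625,030
Through October 2026: 2,807,890
Through November 2026: 2,903,690
Through December 2026: 3,793,240
Final cumulative total 3,793,240 ≤ 3,920,000; the threshold is never exceeded.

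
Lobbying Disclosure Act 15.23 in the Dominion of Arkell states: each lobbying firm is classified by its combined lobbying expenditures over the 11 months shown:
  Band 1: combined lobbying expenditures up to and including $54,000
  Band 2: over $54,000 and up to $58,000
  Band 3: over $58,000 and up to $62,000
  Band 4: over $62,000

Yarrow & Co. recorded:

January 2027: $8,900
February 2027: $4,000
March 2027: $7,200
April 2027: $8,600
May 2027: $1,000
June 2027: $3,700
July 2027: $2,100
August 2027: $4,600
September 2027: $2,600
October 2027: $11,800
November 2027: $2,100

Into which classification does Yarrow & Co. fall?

Combined lobbying expenditures: $8,900 + $4,000 + $7,200 + $8,600 + $1,000 + $3,700 + $2,100 + $4,600 + $2,600 + $11,800 + $2,100 = $56,600.
$54,000 < $56,600 ≤ $58,000, so Band 2 applies.

Band 2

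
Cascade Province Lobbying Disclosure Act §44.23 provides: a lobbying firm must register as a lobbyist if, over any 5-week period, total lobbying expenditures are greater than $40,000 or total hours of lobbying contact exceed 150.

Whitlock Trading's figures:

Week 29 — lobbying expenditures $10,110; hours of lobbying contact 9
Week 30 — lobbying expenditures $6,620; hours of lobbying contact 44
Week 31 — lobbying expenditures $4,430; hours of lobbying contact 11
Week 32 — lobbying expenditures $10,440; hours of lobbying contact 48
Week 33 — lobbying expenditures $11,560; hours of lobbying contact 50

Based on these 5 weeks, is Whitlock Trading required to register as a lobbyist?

Total lobbying expenditures: $10,110 + $6,620 + $4,430 + $10,440 + $11,560 = $43,160 (> $40,000).
Total hours of lobbying contact: 9 + 44 + 11 + 48 + 50 = 162 (> 150).
The test is 'or': at least one threshold is exceeded.

Yes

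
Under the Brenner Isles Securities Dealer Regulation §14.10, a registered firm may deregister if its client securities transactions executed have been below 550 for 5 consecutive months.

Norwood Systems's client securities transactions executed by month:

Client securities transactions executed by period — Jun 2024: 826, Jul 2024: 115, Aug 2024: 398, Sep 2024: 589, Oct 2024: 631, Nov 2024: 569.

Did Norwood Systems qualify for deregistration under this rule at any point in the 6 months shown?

No

Months below 550: Jul 2024, Aug 2024.
Longest run of consecutive months below the threshold: 2.
2 < 5, so Norwood Systems never became eligible.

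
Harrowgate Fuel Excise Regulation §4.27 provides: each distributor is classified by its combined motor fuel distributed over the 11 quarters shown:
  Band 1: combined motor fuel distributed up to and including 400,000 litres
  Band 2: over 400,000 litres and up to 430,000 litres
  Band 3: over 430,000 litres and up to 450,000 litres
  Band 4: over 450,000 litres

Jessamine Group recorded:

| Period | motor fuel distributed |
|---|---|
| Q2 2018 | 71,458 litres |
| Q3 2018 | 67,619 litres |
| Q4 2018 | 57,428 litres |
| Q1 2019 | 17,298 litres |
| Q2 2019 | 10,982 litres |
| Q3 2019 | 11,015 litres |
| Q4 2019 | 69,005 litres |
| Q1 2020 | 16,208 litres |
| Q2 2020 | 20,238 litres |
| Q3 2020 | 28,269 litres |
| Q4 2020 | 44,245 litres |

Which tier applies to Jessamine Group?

Band 2

Combined motor fuel distributed: 71,458 litres + 67,619 litres + 57,428 litres + 17,298 litres + 10,982 litres + 11,015 litres + 69,005 litres + 16,208 litres + 20,238 litres + 28,269 litres + 44,245 litres = 413,765 litres.
400,000 litres < 413,765 litres ≤ 430,000 litres, so Band 2 applies.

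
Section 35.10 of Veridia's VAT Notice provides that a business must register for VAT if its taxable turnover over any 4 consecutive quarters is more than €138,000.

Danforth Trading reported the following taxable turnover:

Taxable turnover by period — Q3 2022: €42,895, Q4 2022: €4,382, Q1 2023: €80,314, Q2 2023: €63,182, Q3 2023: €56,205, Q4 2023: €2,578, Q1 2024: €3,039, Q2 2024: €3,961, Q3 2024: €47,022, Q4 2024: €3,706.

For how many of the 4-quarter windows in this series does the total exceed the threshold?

Q3 2022–Q2 2023: €42,895 + €4,382 + €80,314 + €63,182 = €190,773 (over)
Q4 2022–Q3 2023: €4,382 + €80,314 + €63,182 + €56,205 = €204,083 (over)
Q1 2023–Q4 2023: €80,314 + €63,182 + €56,205 + €2,578 = €202,279 (over)
Q2 2023–Q1 2024: €63,182 + €56,205 + €2,578 + €3,039 = €125,004 (under)
Q3 2023–Q2 2024: €56,205 + €2,578 + €3,039 + €3,961 = €65,783 (under)
Q4 2023–Q3 2024: €2,578 + €3,039 + €3,961 + €47,022 = €56,600 (under)
Q1 2024–Q4 2024: €3,039 + €3,961 + €47,022 + €3,706 = €57,728 (under)
3 windows exceed the threshold.

3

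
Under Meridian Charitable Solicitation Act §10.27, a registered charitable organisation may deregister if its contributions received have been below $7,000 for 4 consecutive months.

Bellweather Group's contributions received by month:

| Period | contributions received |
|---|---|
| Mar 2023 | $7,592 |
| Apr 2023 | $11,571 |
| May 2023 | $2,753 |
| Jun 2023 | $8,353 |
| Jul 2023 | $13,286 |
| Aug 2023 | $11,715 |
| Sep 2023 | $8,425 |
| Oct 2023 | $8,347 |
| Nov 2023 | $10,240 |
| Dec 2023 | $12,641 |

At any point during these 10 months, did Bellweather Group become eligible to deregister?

Months below $7,000: May 2023.
Longest run of consecutive months below the threshold: 1.
1 < 4, so Bellweather Group never became eligible.

No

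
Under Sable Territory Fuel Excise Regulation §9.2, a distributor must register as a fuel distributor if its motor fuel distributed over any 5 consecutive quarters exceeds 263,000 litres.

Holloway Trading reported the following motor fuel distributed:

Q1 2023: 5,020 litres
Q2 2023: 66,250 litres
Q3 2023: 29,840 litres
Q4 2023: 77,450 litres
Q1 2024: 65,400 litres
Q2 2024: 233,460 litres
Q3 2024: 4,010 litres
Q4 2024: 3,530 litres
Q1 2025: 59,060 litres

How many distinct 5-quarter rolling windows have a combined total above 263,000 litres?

4

Q1 2023–Q1 2024: 5,020 litres + 66,250 litres + 29,840 litres + 77,450 litres + 65,400 litres = 243,960 litres (under)
Q2 2023–Q2 2024: 66,250 litres + 29,840 litres + 77,450 litres + 65,400 litres + 233,460 litres = 472,400 litres (over)
Q3 2023–Q3 2024: 29,840 litres + 77,450 litres + 65,400 litres + 233,460 litres + 4,010 litres = 410,160 litres (over)
Q4 2023–Q4 2024: 77,450 litres + 65,400 litres + 233,460 litres + 4,010 litres + 3,530 litres = 383,850 litres (over)
Q1 2024–Q1 2025: 65,400 litres + 233,460 litres + 4,010 litres + 3,530 litres + 59,060 litres = 365,460 litres (over)
4 windows exceed the threshold.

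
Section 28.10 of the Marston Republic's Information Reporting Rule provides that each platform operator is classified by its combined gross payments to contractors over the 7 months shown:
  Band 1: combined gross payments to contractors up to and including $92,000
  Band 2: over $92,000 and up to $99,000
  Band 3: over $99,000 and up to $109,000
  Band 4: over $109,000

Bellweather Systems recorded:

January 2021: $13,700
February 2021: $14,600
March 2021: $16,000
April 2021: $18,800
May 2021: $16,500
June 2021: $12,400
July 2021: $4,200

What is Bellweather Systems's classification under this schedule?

Band 2

Combined gross payments to contractors: $13,700 + $14,600 + $16,000 + $18,800 + $16,500 + $12,400 + $4,200 = $96,200.
$92,000 < $96,200 ≤ $99,000, so Band 2 applies.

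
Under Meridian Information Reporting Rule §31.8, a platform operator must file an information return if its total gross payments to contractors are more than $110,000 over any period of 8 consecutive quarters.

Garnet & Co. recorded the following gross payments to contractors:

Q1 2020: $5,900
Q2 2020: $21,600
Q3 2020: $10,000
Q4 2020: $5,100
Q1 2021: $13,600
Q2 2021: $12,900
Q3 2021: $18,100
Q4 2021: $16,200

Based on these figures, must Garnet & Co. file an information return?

No

Total gross payments to contractors: $5,900 + $21,600 + $10,000 + $5,100 + $13,600 + $12,900 + $18,100 + $16,200 = $103,400.
$103,400 ≤ $110,000, so the threshold is not exceeded.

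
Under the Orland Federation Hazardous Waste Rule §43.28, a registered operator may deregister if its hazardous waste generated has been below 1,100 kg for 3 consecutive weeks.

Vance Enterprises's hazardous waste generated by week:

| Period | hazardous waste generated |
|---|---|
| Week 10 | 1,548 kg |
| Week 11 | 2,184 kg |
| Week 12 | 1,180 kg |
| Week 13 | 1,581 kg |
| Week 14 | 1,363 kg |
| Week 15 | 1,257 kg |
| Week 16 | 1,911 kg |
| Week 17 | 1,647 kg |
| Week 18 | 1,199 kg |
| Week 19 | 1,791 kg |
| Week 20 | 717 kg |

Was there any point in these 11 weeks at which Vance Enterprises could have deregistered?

Weeks below 1,100 kg: Week 20.
Longest run of consecutive weeks below the threshold: 1.
1 < 3, so Vance Enterprises never became eligible.

No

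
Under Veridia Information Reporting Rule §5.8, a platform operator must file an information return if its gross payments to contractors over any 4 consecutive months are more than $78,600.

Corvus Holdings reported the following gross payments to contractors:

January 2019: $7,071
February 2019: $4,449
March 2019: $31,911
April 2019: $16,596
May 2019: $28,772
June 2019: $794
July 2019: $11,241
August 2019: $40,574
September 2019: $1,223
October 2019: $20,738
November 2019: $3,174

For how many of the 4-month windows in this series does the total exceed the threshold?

2

January 2019–April 2019: $7,071 + $4,449 + $31,911 + $16,596 = $60,027 (under)
February 2019–May 2019: $4,449 + $31,911 + $16,596 + $28,772 = $81,728 (over)
March 2019–June 2019: $31,911 + $16,596 + $28,772 + $794 = $78,073 (under)
April 2019–July 2019: $16,596 + $28,772 + $794 + $11,241 = $57,403 (under)
May 2019–August 2019: $28,772 + $794 + $11,241 + $40,574 = $81,381 (over)
June 2019–September 2019: $794 + $11,241 + $40,574 + $1,223 = $53,832 (under)
July 2019–October 2019: $11,241 + $40,574 + $1,223 + $20,738 = $73,776 (under)
August 2019–November 2019: $40,574 + $1,223 + $20,738 + $3,174 = $65,709 (under)
2 windows exceed the threshold.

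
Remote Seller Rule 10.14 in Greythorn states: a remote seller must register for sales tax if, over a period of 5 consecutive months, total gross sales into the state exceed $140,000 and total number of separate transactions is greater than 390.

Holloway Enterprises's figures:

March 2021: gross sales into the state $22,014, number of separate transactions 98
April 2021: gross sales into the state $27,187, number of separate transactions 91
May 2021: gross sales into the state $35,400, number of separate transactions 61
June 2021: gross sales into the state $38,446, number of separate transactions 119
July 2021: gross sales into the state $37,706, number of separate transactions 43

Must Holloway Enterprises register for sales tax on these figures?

Yes

Total gross sales into the state: $22,014 + $27,187 + $35,400 + $38,446 + $37,706 = $160,753 (> $140,000).
Total number of separate transactions: 98 + 91 + 61 + 119 + 43 = 412 (> 390).
The test is 'and': both thresholds are exceeded.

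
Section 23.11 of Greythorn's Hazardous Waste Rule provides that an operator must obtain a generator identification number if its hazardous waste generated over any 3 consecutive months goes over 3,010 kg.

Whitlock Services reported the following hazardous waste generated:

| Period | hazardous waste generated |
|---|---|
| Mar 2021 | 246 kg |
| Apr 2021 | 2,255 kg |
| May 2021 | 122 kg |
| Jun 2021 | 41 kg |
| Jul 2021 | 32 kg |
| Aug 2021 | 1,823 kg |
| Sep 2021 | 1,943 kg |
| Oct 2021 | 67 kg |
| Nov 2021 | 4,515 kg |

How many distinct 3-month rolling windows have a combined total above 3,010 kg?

Mar 2021–May 2021: 246 kg + 2,255 kg + 122 kg = 2,623 kg (under)
Apr 2021–Jun 2021: 2,255 kg + 122 kg + 41 kg = 2,418 kg (under)
May 2021–Jul 2021: 122 kg + 41 kg + 32 kg = 195 kg (under)
Jun 2021–Aug 2021: 41 kg + 32 kg + 1,823 kg = 1,896 kg (under)
Jul 2021–Sep 2021: 32 kg + 1,823 kg + 1,943 kg = 3,798 kg (over)
Aug 2021–Oct 2021: 1,823 kg + 1,943 kg + 67 kg = 3,833 kg (over)
Sep 2021–Nov 2021: 1,943 kg + 67 kg + 4,515 kg = 6,525 kg (over)
3 windows exceed the threshold.

3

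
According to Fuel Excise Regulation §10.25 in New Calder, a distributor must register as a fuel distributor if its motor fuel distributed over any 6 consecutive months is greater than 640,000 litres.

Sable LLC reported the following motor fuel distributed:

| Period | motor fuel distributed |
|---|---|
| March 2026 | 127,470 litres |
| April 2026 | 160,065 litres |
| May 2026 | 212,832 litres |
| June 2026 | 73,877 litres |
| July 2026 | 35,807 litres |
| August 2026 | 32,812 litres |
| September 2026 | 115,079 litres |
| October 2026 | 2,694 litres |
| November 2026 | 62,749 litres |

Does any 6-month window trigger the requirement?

Yes

March 2026–August 2026: 127,470 litres + 160,065 litres + 212,832 litres + 73,877 litres + 35,807 litres + 32,812 litres = 642,863 litres (over)
April 2026–September 2026: 160,065 litres + 212,832 litres + 73,877 litres + 35,807 litres + 32,812 litres + 115,079 litres = 630,472 litres (under)
May 2026–October 2026: 212,832 litres + 73,877 litres + 35,807 litres + 32,812 litres + 115,079 litres + 2,694 litres = 473,101 litres (under)
June 2026–November 2026: 73,877 litres + 35,807 litres + 32,812 litres + 115,079 litres + 2,694 litres + 62,749 litres = 323,018 litres (under)
At least one window exceeds 640,000 litres.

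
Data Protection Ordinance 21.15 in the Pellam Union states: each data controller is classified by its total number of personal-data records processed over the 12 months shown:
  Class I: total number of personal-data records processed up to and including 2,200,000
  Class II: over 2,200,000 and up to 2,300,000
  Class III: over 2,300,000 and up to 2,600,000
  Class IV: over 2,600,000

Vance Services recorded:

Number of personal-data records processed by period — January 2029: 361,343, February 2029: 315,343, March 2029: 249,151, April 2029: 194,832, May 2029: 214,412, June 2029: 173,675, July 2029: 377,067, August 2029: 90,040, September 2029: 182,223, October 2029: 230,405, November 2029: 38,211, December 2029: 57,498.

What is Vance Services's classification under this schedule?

Total number of personal-data records processed: 361,343 + 315,343 + 249,151 + 194,832 + 214,412 + 173,675 + 377,067 + 90,040 + 182,223 + 230,405 + 38,211 + 57,498 = 2,484,200.
2,300,000 < 2,484,200 ≤ 2,600,000, so Class III applies.

Class III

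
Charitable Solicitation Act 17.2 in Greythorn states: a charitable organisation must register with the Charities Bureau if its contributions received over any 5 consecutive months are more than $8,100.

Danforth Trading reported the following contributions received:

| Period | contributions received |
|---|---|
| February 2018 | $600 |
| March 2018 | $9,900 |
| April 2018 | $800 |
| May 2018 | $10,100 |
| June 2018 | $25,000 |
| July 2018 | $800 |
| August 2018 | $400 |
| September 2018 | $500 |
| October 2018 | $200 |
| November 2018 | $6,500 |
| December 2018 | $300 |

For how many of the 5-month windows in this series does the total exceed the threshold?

February 2018–June 2018: $600 + $9,900 + $800 + $10,100 + $25,000 = $46,400 (over)
March 2018–July 2018: $9,900 + $800 + $10,100 + $25,000 + $800 = $46,600 (over)
April 2018–August 2018: $800 + $10,100 + $25,000 + $800 + $400 = $37,100 (over)
May 2018–September 2018: $10,100 + $25,000 + $800 + $400 + $500 = $36,800 (over)
June 2018–October 2018: $25,000 + $800 + $400 + $500 + $200 = $26,900 (over)
July 2018–November 2018: $800 + $400 + $500 + $200 + $6,500 = $8,400 (over)
August 2018–December 2018: $400 + $500 + $200 + $6,500 + $300 = $7,900 (under)
6 windows exceed the threshold.

6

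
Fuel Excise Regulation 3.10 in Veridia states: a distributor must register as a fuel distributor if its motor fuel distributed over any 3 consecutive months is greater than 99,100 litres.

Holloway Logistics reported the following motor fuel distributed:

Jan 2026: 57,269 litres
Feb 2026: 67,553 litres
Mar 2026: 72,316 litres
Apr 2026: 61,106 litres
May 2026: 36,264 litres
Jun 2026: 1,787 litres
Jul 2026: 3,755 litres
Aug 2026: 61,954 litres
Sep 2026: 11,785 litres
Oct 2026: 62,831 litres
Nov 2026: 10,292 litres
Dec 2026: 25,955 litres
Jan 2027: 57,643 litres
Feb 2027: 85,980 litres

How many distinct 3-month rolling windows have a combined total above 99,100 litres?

6

Jan 2026–Mar 2026: 57,269 litres + 67,553 litres + 72,316 litres = 197,138 litres (over)
Feb 2026–Apr 2026: 67,553 litres + 72,316 litres + 61,106 litres = 200,975 litres (over)
Mar 2026–May 2026: 72,316 litres + 61,106 litres + 36,264 litres = 169,686 litres (over)
Apr 2026–Jun 2026: 61,106 litres + 36,264 litres + 1,787 litres = 99,157 litres (over)
May 2026–Jul 2026: 36,264 litres + 1,787 litres + 3,755 litres = 41,806 litres (under)
Jun 2026–Aug 2026: 1,787 litres + 3,755 litres + 61,954 litres = 67,496 litres (under)
Jul 2026–Sep 2026: 3,755 litres + 61,954 litres + 11,785 litres = 77,494 litres (under)
Aug 2026–Oct 2026: 61,954 litres + 11,785 litres + 62,831 litres = 136,570 litres (over)
Sep 2026–Nov 2026: 11,785 litres + 62,831 litres + 10,292 litres = 84,908 litres (under)
Oct 2026–Dec 2026: 62,831 litres + 10,292 litres + 25,955 litres = 99,078 litres (under)
Nov 2026–Jan 2027: 10,292 litres + 25,955 litres + 57,643 litres = 93,890 litres (under)
Dec 2026–Feb 2027: 25,955 litres + 57,643 litres + 85,980 litres = 169,578 litres (over)
6 windows exceed the threshold.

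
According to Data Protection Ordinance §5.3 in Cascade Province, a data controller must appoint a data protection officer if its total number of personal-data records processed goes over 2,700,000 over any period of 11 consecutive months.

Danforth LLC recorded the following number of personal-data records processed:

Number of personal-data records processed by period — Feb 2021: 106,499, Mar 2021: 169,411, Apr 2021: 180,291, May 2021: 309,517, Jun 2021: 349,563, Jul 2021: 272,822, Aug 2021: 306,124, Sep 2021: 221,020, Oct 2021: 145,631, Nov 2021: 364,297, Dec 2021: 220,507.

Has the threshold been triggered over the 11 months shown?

Total number of personal-data records processed: 106,499 + 169,411 + 180,291 + 309,517 + 349,563 + 272,822 + 306,124 + 221,020 + 145,631 + 364,297 + 220,507 = 2,645,682.
2,645,682 ≤ 2,700,000, so the threshold is not exceeded.

No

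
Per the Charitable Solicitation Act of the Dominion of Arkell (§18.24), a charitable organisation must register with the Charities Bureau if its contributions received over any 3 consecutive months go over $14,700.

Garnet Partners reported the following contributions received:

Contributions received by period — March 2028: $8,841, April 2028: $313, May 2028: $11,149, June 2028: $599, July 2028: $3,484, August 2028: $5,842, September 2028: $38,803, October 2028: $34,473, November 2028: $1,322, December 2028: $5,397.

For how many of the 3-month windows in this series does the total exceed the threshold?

March 2028–May 2028: $8,841 + $313 + $11,149 = $20,303 (over)
April 2028–June 2028: $313 + $11,149 + $599 = $12,061 (under)
May 2028–July 2028: $11,149 + $599 + $3,484 = $15,232 (over)
June 2028–August 2028: $599 + $3,484 + $5,842 = $9,925 (under)
July 2028–September 2028: $3,484 + $5,842 + $38,803 = $48,129 (over)
August 2028–October 2028: $5,842 + $38,803 + $34,473 = $79,118 (over)
September 2028–November 2028: $38,803 + $34,473 + $1,322 = $74,598 (over)
October 2028–December 2028: $34,473 + $1,322 + $5,397 = $41,192 (over)
6 windows exceed the threshold.

6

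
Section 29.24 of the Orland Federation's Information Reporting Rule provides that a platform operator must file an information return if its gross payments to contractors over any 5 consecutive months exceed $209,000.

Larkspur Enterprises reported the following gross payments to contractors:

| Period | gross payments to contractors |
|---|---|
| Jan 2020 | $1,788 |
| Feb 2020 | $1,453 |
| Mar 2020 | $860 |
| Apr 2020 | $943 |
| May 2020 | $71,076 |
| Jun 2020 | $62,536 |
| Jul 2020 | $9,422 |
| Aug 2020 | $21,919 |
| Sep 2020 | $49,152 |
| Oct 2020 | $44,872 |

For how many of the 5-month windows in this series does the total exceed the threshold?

1

Jan 2020–May 2020: $1,788 + $1,453 + $860 + $943 + $71,076 = $76,120 (under)
Feb 2020–Jun 2020: $1,453 + $860 + $943 + $71,076 + $62,536 = $136,868 (under)
Mar 2020–Jul 2020: $860 + $943 + $71,076 + $62,536 + $9,422 = $144,837 (under)
Apr 2020–Aug 2020: $943 + $71,076 + $62,536 + $9,422 + $21,919 = $165,896 (under)
May 2020–Sep 2020: $71,076 + $62,536 + $9,422 + $21,919 + $49,152 = $214,105 (over)
Jun 2020–Oct 2020: $62,536 + $9,422 + $21,919 + $49,152 + $44,872 = $187,901 (under)
1 window exceeds the threshold.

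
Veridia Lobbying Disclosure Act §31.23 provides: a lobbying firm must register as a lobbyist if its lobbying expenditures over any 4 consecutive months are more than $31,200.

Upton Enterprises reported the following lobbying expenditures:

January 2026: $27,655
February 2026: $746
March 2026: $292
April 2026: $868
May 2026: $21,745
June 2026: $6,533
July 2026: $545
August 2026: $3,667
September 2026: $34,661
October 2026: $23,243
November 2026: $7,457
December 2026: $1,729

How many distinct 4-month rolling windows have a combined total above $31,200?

5

January 2026–April 2026: $27,655 + $746 + $292 + $868 = $29,561 (under)
February 2026–May 2026: $746 + $292 + $868 + $21,745 = $23,651 (under)
March 2026–June 2026: $292 + $868 + $21,745 + $6,533 = $29,438 (under)
April 2026–July 2026: $868 + $21,745 + $6,533 + $545 = $29,691 (under)
May 2026–August 2026: $21,745 + $6,533 + $545 + $3,667 = $32,490 (over)
June 2026–September 2026: $6,533 + $545 + $3,667 + $34,661 = $45,406 (over)
July 2026–October 2026: $545 + $3,667 + $34,661 + $23,243 = $62,116 (over)
August 2026–November 2026: $3,667 + $34,661 + $23,243 + $7,457 = $69,028 (over)
September 2026–December 2026: $34,661 + $23,243 + $7,457 + $1,729 = $67,090 (over)
5 windows exceed the threshold.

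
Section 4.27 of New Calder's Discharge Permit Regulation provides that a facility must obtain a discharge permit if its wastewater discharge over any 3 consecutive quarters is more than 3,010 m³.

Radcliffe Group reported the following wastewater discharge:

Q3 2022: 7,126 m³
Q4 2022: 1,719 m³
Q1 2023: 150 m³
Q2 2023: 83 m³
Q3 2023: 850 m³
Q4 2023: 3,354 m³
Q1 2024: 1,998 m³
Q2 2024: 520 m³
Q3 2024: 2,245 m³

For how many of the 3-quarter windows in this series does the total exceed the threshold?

Q3 2022–Q1 2023: 7,126 m³ + 1,719 m³ + 150 m³ = 8,995 m³ (over)
Q4 2022–Q2 2023: 1,719 m³ + 150 m³ + 83 m³ = 1,952 m³ (under)
Q1 2023–Q3 2023: 150 m³ + 83 m³ + 850 m³ = 1,083 m³ (under)
Q2 2023–Q4 2023: 83 m³ + 850 m³ + 3,354 m³ = 4,287 m³ (over)
Q3 2023–Q1 2024: 850 m³ + 3,354 m³ + 1,998 m³ = 6,202 m³ (over)
Q4 2023–Q2 2024: 3,354 m³ + 1,998 m³ + 520 m³ = 5,872 m³ (over)
Q1 2024–Q3 2024: 1,998 m³ + 520 m³ + 2,245 m³ = 4,763 m³ (over)
5 windows exceed the threshold.

5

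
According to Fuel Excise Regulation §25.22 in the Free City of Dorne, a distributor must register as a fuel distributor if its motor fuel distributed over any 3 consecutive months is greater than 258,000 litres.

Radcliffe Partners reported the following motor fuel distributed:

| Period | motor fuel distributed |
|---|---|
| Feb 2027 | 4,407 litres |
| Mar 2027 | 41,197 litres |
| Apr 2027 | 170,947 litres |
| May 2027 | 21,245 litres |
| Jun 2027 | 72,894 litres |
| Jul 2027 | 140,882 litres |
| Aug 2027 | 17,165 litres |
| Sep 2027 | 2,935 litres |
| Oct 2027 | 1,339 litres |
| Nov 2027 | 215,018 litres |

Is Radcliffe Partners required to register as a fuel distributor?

Feb 2027–Apr 2027: 4,407 litres + 41,197 litres + 170,947 litres = 216,551 litres (under)
Mar 2027–May 2027: 41,197 litres + 170,947 litres + 21,245 litres = 233,389 litres (under)
Apr 2027–Jun 2027: 170,947 litres + 21,245 litres + 72,894 litres = 265,086 litres (over)
May 2027–Jul 2027: 21,245 litres + 72,894 litres + 140,882 litres = 235,021 litres (under)
Jun 2027–Aug 2027: 72,894 litres + 140,882 litres + 17,165 litres = 230,941 litres (under)
Jul 2027–Sep 2027: 140,882 litres + 17,165 litres + 2,935 litres = 160,982 litres (under)
Aug 2027–Oct 2027: 17,165 litres + 2,935 litres + 1,339 litres = 21,439 litres (under)
Sep 2027–Nov 2027: 2,935 litres + 1,339 litres + 215,018 litres = 219,292 litres (under)
At least one window exceeds 258,000 litres.

Yes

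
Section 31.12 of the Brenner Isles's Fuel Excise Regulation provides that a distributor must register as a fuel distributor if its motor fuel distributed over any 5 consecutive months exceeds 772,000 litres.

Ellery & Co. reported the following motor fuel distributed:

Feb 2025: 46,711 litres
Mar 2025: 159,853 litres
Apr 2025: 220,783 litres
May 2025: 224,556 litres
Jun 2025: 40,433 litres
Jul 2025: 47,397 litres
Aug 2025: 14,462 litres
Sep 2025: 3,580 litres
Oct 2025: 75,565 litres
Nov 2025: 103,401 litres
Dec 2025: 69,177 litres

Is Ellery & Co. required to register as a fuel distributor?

Feb 2025–Jun 2025: 46,711 litres + 159,853 litres + 220,783 litres + 224,556 litres + 40,433 litres = 692,336 litres (under)
Mar 2025–Jul 2025: 159,853 litres + 220,783 litres + 224,556 litres + 40,433 litres + 47,397 litres = 693,022 litres (under)
Apr 2025–Aug 2025: 220,783 litres + 224,556 litres + 40,433 litres + 47,397 litres + 14,462 litres = 547,631 litres (under)
May 2025–Sep 2025: 224,556 litres + 40,433 litres + 47,397 litres + 14,462 litres + 3,580 litres = 330,428 litres (under)
Jun 2025–Oct 2025: 40,433 litres + 47,397 litres + 14,462 litres + 3,580 litres + 75,565 litres = 181,437 litres (under)
Jul 2025–Nov 2025: 47,397 litres + 14,462 litres + 3,580 litres + 75,565 litres + 103,401 litres = 244,405 litres (under)
Aug 2025–Dec 2025: 14,462 litres + 3,580 litres + 75,565 litres + 103,401 litres + 69,177 litres = 266,185 litres (under)
No window exceeds 772,000 litres.

No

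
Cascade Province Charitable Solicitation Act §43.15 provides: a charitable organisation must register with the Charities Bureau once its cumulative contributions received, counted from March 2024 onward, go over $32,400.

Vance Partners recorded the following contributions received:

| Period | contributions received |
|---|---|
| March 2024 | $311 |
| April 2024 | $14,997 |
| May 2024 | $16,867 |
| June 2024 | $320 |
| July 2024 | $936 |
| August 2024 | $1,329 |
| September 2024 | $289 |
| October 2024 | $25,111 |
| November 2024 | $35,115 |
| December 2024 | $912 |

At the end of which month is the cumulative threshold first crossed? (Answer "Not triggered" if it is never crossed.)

June 2024

Through March 2024: $311
Through April 2024: $15,308
Through May 2024: $32,175
Through June 2024: $32,495 ← exceeds threshold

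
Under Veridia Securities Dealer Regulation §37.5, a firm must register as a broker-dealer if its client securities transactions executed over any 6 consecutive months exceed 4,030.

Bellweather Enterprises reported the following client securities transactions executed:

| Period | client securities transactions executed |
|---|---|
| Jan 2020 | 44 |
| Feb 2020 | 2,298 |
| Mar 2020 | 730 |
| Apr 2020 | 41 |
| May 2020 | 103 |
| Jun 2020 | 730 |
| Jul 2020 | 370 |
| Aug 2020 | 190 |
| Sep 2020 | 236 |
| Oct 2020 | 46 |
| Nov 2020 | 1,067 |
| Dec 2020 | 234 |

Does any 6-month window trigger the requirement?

Jan 2020–Jun 2020: 44 + 2,298 + 730 + 41 + 103 + 730 = 3,946 (under)
Feb 2020–Jul 2020: 2,298 + 730 + 41 + 103 + 730 + 370 = 4,272 (over)
Mar 2020–Aug 2020: 730 + 41 + 103 + 730 + 370 + 190 = 2,164 (under)
Apr 2020–Sep 2020: 41 + 103 + 730 + 370 + 190 + 236 = 1,670 (under)
May 2020–Oct 2020: 103 + 730 + 370 + 190 + 236 + 46 = 1,675 (under)
Jun 2020–Nov 2020: 730 + 370 + 190 + 236 + 46 + 1,067 = 2,639 (under)
Jul 2020–Dec 2020: 370 + 190 + 236 + 46 + 1,067 + 234 = 2,143 (under)
At least one window exceeds 4,030.

Yes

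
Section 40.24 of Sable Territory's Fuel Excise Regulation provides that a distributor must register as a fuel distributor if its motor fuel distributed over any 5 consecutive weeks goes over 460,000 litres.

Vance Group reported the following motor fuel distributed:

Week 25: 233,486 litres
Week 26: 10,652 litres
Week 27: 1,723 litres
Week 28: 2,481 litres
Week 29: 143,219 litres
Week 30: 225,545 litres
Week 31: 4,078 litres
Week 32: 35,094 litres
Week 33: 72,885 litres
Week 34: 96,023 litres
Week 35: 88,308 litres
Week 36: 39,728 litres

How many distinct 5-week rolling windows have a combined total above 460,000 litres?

Week 25–Week 29: 233,486 litres + 10,652 litres + 1,723 litres + 2,481 litres + 143,219 litres = 391,561 litres (under)
Week 26–Week 30: 10,652 litres + 1,723 litres + 2,481 litres + 143,219 litres + 225,545 litres = 383,620 litres (under)
Week 27–Week 31: 1,723 litres + 2,481 litres + 143,219 litres + 225,545 litres + 4,078 litres = 377,046 litres (under)
Week 28–Week 32: 2,481 litres + 143,219 litres + 225,545 litres + 4,078 litres + 35,094 litres = 410,417 litres (under)
Week 29–Week 33: 143,219 litres + 225,545 litres + 4,078 litres + 35,094 litres + 72,885 litres = 480,821 litres (over)
Week 30–Week 34: 225,545 litres + 4,078 litres + 35,094 litres + 72,885 litres + 96,023 litres = 433,625 litres (under)
Week 31–Week 35: 4,078 litres + 35,094 litres + 72,885 litres + 96,023 litres + 88,308 litres = 296,388 litres (under)
Week 32–Week 36: 35,094 litres + 72,885 litres + 96,023 litres + 88,308 litres + 39,728 litres = 332,038 litres (under)
1 window exceeds the threshold.

1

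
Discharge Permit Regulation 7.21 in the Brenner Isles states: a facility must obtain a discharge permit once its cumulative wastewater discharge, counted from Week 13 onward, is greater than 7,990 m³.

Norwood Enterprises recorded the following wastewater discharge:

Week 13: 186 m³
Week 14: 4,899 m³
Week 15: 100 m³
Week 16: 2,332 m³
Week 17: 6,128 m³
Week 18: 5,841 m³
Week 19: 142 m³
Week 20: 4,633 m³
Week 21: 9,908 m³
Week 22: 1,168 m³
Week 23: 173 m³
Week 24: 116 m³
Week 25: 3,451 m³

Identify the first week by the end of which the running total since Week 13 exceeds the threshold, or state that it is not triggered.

Through Week 13: 186 m³
Through Week 14: 5,085 m³
Through Week 15: 5,185 m³
Through Week 16: 7,517 m³
Through Week 17: 13,645 m³ ← exceeds threshold

Week 17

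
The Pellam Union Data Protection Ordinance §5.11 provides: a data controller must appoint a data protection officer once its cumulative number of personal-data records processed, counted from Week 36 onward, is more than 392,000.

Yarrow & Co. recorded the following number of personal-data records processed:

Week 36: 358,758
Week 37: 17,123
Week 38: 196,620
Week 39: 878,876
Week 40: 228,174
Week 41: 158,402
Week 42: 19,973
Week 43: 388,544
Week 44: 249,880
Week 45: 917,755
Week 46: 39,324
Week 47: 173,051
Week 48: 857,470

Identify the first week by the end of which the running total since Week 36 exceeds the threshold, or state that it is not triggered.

Through Week 36: 358,758
Through Week 37: 375,881
Through Week 38: 572,501 ← exceeds threshold

Week 38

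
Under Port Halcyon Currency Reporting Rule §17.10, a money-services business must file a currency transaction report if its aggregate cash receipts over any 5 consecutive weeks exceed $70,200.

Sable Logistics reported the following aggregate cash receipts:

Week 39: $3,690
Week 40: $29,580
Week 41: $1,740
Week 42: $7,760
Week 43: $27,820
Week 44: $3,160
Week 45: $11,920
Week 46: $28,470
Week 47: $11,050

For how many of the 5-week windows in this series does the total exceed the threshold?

3

Week 39–Week 43: $3,690 + $29,580 + $1,740 + $7,760 + $27,820 = $70,590 (over)
Week 40–Week 44: $29,580 + $1,740 + $7,760 + $27,820 + $3,160 = $70,060 (under)
Week 41–Week 45: $1,740 + $7,760 + $27,820 + $3,160 + $11,920 = $52,400 (under)
Week 42–Week 46: $7,760 + $27,820 + $3,160 + $11,920 + $28,470 = $79,130 (over)
Week 43–Week 47: $27,820 + $3,160 + $11,920 + $28,470 + $11,050 = $82,420 (over)
3 windows exceed the threshold.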